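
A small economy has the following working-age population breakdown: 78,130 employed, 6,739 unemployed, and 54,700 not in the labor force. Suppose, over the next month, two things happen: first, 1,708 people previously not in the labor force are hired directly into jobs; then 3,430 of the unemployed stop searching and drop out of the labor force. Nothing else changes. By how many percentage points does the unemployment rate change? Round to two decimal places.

The unemployment rate changes by −3.96 percentage points.

Initially, labor force = 78,130 + 6,739 = 84,869, so u = 6,739/84,869 = 7.94%.
After the first change, employed and labor force both rise by 1,708; unemployed unchanged → E = 79,838, U = 6,739, labor force = 86,577.
After the second change, unemployed and labor force both fall by 3,430 → E = 79,838, U = 3,309, labor force = 83,147.
New unemployment rate = 3,309 / 83,147 = 3.98%.
Change = 3.98% − 7.94% = −3.96 percentage points.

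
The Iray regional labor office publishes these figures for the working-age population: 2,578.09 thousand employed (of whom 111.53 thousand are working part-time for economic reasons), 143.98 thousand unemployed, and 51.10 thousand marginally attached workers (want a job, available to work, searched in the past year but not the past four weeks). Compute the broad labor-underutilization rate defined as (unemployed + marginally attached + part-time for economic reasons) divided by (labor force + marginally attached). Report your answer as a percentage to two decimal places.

Broad underutilization rate ≈ 11.06%.

Labor force = 2,578.09 + 143.98 = 2,722.07 thousand.
Numerator = 143.98 + 51.10 + 111.53 = 306.61 thousand.
Denominator = 2,722.07 + 51.10 = 2,773.17 thousand.
Broad rate = 306.61 / 2,773.17 = 11.06%.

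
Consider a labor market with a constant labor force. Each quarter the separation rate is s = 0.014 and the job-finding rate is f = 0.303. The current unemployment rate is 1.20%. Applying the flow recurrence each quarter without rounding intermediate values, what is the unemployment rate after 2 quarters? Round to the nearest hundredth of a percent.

With a fixed labor force, u_{t+1} = u_t + s·(1−u_t) − f·u_t = u_t·(1−s−f) + s.
Here 1−s−f = 0.683 and s = 0.014.
u_1 = 0.012000 × 0.683 + 0.014 = 0.022196.
u_2 = 0.022196 × 0.683 + 0.014 = 0.029160.

Unemployment rate after two quarters ≈ 2.92%.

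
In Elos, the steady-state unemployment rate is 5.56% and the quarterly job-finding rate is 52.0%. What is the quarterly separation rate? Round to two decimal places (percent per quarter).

From u* = s/(s+f): s = u·f/(1−u).
s = 0.0556 × 52.0 / (1 − 0.0556) = 2.8912 / 0.9444 ≈ 3.06% per quarter.

Separation rate ≈ 3.06% per quarter.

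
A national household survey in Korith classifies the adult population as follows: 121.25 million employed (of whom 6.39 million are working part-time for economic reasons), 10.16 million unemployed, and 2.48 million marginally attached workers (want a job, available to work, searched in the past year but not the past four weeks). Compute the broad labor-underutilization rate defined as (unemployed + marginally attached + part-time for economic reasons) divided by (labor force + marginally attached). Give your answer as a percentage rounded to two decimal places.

Broad underutilization rate ≈ 14.21%.

Labor force = 121.25 + 10.16 = 131.41 million.
Numerator = 10.16 + 2.48 + 6.39 = 19.03 million.
Denominator = 131.41 + 2.48 = 133.89 million.
Broad rate = 19.03 / 133.89 = 14.21%.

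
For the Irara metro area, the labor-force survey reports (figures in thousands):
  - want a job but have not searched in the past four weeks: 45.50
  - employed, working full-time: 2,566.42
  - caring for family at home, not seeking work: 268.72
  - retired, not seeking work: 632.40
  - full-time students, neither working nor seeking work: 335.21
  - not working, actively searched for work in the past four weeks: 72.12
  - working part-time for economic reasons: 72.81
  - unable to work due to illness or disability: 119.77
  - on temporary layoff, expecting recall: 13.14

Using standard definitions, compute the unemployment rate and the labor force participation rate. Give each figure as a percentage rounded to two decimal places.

Employed = 2,566.42 + 72.81 = 2,639.23 thousand (anyone who worked, including part-time for economic reasons, counts as employed).
Unemployed = 72.12 + 13.14 = 85.26 thousand (jobless and actively searching, or on temporary layoff).
Labor force = 2,639.23 + 85.26 = 2,724.49 thousand.
Not in labor force = 45.50 + 268.72 + 632.40 + 335.21 + 119.77 = 1,401.60 thousand (those not working and not actively searching are outside the labor force — including those who want a job but have given up searching).
Civilian working-age population = 2,724.49 + 1,401.60 = 4,126.09 thousand.
Unemployment rate = 85.26 / 2,724.49 = 3.13%.
Labor force participation rate = 2,724.49 / 4,126.09 = 66.03%.

Unemployment rate ≈ 3.13%; labor force participation rate ≈ 66.03%.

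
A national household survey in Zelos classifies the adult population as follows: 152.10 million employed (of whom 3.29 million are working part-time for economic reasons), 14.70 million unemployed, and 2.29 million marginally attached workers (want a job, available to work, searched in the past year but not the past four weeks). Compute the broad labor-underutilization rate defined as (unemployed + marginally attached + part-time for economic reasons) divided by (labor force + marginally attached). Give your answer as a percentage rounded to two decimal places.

Broad underutilization rate ≈ 11.99%.

Labor force = 152.10 + 14.70 = 166.80 million.
Numerator = 14.70 + 2.29 + 3.29 = 20.28 million.
Denominator = 166.80 + 2.29 = 169.09 million.
Broad rate = 20.28 / 169.09 = 11.99%.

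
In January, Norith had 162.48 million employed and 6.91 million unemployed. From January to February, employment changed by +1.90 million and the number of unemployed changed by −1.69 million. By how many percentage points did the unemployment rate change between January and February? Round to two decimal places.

January: labor force = 162.48 + 6.91 = 169.39; u = 6.91/169.39 = 4.08%.
February: labor force = 164.38 + 5.22 = 169.60; u = 5.22/169.60 = 3.08%.
Change = 3.08% − 4.08% = −1.00 pp.

The unemployment rate changed by −1.00 percentage points.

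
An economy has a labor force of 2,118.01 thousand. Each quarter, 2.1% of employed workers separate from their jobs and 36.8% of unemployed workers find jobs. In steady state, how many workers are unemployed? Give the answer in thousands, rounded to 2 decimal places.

Steady-state unemployment rate u* = s/(s+f) = 2.1/(2.1+36.8) = 0.053985.
Unemployed = u* × labor force = 0.053985 × 2,118.01 ≈ 114.34 thousand.

About 114.34 thousand are unemployed in steady state.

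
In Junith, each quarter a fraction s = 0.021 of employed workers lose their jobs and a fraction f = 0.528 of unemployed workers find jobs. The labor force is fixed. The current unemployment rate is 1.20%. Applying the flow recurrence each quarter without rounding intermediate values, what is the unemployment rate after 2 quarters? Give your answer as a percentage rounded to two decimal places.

With a fixed labor force, u_{t+1} = u_t + s·(1−u_t) − f·u_t = u_t·(1−s−f) + s.
Here 1−s−f = 0.451 and s = 0.021.
u_1 = 0.012000 × 0.451 + 0.021 = 0.026412.
u_2 = 0.026412 × 0.451 + 0.021 = 0.032912.

Unemployment rate after two quarters ≈ 3.29%.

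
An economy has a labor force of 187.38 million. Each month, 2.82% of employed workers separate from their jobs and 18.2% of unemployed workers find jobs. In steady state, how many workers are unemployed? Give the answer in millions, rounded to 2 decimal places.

Steady-state unemployment rate u* = s/(s+f) = 2.82/(2.82+18.2) = 0.134158.
Unemployed = u* × labor force = 0.134158 × 187.38 ≈ 25.14 million.

About 25.14 million are unemployed in steady state.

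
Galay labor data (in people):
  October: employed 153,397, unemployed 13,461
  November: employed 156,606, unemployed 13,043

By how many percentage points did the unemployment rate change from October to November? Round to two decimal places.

The unemployment rate changed by −0.38 percentage points.

October: labor force = 153,397 + 13,461 = 166,858; u = 13,461/166,858 = 8.07%.
November: labor force = 156,606 + 13,043 = 169,649; u = 13,043/169,649 = 7.69%.
Change = 7.69% − 8.07% = −0.38 pp.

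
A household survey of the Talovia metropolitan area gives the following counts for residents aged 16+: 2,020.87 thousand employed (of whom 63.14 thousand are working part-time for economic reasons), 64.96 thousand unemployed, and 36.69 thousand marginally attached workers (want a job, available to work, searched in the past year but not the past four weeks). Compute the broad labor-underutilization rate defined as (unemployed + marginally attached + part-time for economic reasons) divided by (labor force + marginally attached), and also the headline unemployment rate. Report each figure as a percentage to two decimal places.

Broad underutilization rate ≈ 7.76%; headline unemployment rate ≈ 3.11%.

Labor force = 2,020.87 + 64.96 = 2,085.83 thousand.
Numerator = 64.96 + 36.69 + 63.14 = 164.79 thousand.
Denominator = 2,085.83 + 36.69 = 2,122.52 thousand.
Broad rate = 164.79 / 2,122.52 = 7.76%.
Headline unemployment rate = 64.96 / 2,085.83 = 3.11%.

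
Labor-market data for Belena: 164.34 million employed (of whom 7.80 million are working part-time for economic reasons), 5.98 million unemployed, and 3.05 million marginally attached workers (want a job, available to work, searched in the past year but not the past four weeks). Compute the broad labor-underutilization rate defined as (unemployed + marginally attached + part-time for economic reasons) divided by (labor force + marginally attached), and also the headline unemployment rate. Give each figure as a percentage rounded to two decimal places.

Broad underutilization rate ≈ 9.71%; headline unemployment rate ≈ 3.51%.

Labor force = 164.34 + 5.98 = 170.32 million.
Numerator = 5.98 + 3.05 + 7.80 = 16.83 million.
Denominator = 170.32 + 3.05 = 173.37 million.
Broad rate = 16.83 / 173.37 = 9.71%.
Headline unemployment rate = 5.98 / 170.32 = 3.51%.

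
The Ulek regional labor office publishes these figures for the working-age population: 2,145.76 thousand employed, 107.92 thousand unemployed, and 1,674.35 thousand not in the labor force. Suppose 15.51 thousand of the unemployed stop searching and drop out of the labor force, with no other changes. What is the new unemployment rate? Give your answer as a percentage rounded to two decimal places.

Initially, labor force = 2,145.76 + 107.92 = 2,253.68 thousand, so u = 107.92/2,253.68 = 4.79%.
After the change, unemployed and labor force both fall by 15.51 → E = 2,145.76, U = 92.41, labor force = 2,238.17 thousand.
New unemployment rate = 92.41 / 2,238.17 = 4.13%.

New unemployment rate ≈ 4.13%.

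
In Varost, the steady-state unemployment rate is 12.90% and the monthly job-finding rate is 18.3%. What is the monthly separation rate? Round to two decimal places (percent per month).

From u* = s/(s+f): s = u·f/(1−u).
s = 0.1290 × 18.3 / (1 − 0.1290) = 2.3607 / 0.8710 ≈ 2.71% per month.

Separation rate ≈ 2.71% per month.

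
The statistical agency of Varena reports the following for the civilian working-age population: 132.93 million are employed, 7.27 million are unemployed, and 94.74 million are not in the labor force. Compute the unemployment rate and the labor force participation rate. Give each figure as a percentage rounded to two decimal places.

Unemployment rate ≈ 5.19%; labor force participation rate ≈ 59.67%.

Labor force = employed + unemployed = 132.93 + 7.27 = 140.20 million.
Working-age population = 140.20 + 94.74 = 234.94 million.
Unemployment rate = 7.27 / 140.20 = 5.19%.
Labor force participation rate = 140.20 / 234.94 = 59.67%.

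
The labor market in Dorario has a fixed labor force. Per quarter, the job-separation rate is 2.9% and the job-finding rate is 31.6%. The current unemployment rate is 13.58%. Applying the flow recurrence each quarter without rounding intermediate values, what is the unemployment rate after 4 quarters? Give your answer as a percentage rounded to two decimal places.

Unemployment rate after four quarters ≈ 9.36%.

With a fixed labor force, u_{t+1} = u_t + s·(1−u_t) − f·u_t = u_t·(1−s−f) + s.
Here 1−s−f = 0.655 and s = 0.029.
u_1 = 0.135800 × 0.655 + 0.029 = 0.117949.
u_2 = 0.117949 × 0.655 + 0.029 = 0.106257.
u_3 = 0.106257 × 0.655 + 0.029 = 0.098598.
u_4 = 0.098598 × 0.655 + 0.029 = 0.093582.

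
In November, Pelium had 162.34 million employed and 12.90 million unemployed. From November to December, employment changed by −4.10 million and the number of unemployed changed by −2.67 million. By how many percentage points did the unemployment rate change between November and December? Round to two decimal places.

November: labor force = 162.34 + 12.90 = 175.24; u = 12.90/175.24 = 7.36%.
December: labor force = 158.24 + 10.23 = 168.47; u = 10.23/168.47 = 6.07%.
Change = 6.07% − 7.36% = −1.29 pp.

The unemployment rate changed by −1.29 percentage points.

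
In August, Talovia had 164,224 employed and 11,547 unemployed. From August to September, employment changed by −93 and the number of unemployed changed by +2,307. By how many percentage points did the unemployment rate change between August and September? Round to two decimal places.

The unemployment rate changed by +1.21 percentage points.

August: labor force = 164,224 + 11,547 = 175,771; u = 11,547/175,771 = 6.57%.
September: labor force = 164,131 + 13,854 = 177,985; u = 13,854/177,985 = 7.78%.
Change = 7.78% − 6.57% = +1.21 pp.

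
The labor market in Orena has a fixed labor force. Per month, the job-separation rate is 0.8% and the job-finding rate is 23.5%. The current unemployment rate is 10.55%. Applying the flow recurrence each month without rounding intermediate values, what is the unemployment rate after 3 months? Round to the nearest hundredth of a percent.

Unemployment rate after three months ≈ 6.44%.

With a fixed labor force, u_{t+1} = u_t + s·(1−u_t) − f·u_t = u_t·(1−s−f) + s.
Here 1−s−f = 0.757 and s = 0.008.
u_1 = 0.105500 × 0.757 + 0.008 = 0.087864.
u_2 = 0.087864 × 0.757 + 0.008 = 0.074513.
u_3 = 0.074513 × 0.757 + 0.008 = 0.064406.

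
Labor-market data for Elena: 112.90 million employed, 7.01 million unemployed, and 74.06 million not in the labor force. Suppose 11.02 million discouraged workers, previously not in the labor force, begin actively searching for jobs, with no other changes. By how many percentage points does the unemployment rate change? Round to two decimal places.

The unemployment rate changes by +7.92 percentage points.

Initially, labor force = 112.90 + 7.01 = 119.91 million, so u = 7.01/119.91 = 5.85%.
After the change, unemployed and labor force both rise by 11.02 → E = 112.90, U = 18.03, labor force = 130.93 million.
New unemployment rate = 18.03 / 130.93 = 13.77%.
Change = 13.77% − 5.85% = +7.92 percentage points.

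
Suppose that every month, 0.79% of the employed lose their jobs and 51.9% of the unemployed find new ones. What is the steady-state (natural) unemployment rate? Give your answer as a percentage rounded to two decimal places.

Steady-state unemployment rate ≈ 1.50%.

At steady state the flows balance: s·E = f·U, so U/(E+U) = s/(s+f).
u* = 0.79 / (0.79 + 51.9) = 0.79 / 52.69 = 1.50%.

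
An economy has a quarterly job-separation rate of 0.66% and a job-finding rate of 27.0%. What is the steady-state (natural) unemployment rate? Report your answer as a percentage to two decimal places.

Steady-state unemployment rate ≈ 2.39%.

At steady state the flows balance: s·E = f·U, so U/(E+U) = s/(s+f).
u* = 0.66 / (0.66 + 27.0) = 0.66 / 27.66 = 2.39%.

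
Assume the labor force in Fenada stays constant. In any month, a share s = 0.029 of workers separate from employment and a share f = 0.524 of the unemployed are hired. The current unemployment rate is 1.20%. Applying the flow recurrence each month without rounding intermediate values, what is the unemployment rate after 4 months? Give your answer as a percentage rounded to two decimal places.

Unemployment rate after four months ≈ 5.08%.

With a fixed labor force, u_{t+1} = u_t + s·(1−u_t) − f·u_t = u_t·(1−s−f) + s.
Here 1−s−f = 0.447 and s = 0.029.
u_1 = 0.012000 × 0.447 + 0.029 = 0.034364.
u_2 = 0.034364 × 0.447 + 0.029 = 0.044361.
u_3 = 0.044361 × 0.447 + 0.029 = 0.048829.
u_4 = 0.048829 × 0.447 + 0.029 = 0.050827.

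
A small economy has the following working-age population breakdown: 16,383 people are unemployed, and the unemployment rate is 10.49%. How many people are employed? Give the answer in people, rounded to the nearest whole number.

About 139,794 are employed.

Labor force = U / u = 16,383 / 0.1049 ≈ 156,177.
Employed = labor force − unemployed = 156,177 − 16,383 = 139,794.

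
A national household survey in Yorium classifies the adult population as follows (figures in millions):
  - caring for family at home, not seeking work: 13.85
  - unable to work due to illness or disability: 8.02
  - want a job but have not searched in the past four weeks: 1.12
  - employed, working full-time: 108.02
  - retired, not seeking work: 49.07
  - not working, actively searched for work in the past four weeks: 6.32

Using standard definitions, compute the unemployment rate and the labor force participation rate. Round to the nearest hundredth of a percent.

Employed = 108.02 million.
Unemployed = 6.32 million.
Labor force = 108.02 + 6.32 = 114.34 million.
Not in labor force = 13.85 + 8.02 + 1.12 + 49.07 = 72.06 million (those not working and not actively searching are outside the labor force — including those who want a job but have given up searching).
Civilian working-age population = 114.34 + 72.06 = 186.40 million.
Unemployment rate = 6.32 / 114.34 = 5.53%.
Labor force participation rate = 114.34 / 186.40 = 61.34%.

Unemployment rate ≈ 5.53%; labor force participation rate ≈ 61.34%.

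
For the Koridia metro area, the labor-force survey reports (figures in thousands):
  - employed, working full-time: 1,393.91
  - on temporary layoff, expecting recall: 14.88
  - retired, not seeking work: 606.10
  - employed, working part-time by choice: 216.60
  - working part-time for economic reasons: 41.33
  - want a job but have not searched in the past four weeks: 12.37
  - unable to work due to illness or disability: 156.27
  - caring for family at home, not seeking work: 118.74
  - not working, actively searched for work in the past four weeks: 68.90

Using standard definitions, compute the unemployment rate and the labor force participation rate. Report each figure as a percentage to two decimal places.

Employed = 1,393.91 + 216.60 + 41.33 = 1,651.84 thousand (anyone who worked, including part-time for economic reasons, counts as employed).
Unemployed = 14.88 + 68.90 = 83.78 thousand (jobless and actively searching, or on temporary layoff).
Labor force = 1,651.84 + 83.78 = 1,735.62 thousand.
Not in labor force = 606.10 + 12.37 + 156.27 + 118.74 = 893.48 thousand (those not working and not actively searching are outside the labor force — including those who want a job but have given up searching).
Civilian working-age population = 1,735.62 + 893.48 = 2,629.10 thousand.
Unemployment rate = 83.78 / 1,735.62 = 4.83%.
Labor force participation rate = 1,735.62 / 2,629.10 = 66.02%.

Unemployment rate ≈ 4.83%; labor force participation rate ≈ 66.02%.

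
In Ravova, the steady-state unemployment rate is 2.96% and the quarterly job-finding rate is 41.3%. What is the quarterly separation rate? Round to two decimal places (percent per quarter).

From u* = s/(s+f): s = u·f/(1−u).
s = 0.0296 × 41.3 / (1 − 0.0296) = 1.2225 / 0.9704 ≈ 1.26% per quarter.

Separation rate ≈ 1.26% per quarter.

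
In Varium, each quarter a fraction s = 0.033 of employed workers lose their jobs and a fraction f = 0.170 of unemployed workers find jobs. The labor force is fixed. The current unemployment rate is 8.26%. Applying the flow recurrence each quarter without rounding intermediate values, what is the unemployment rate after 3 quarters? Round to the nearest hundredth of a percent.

With a fixed labor force, u_{t+1} = u_t + s·(1−u_t) − f·u_t = u_t·(1−s−f) + s.
Here 1−s−f = 0.797 and s = 0.033.
u_1 = 0.082600 × 0.797 + 0.033 = 0.098832.
u_2 = 0.098832 × 0.797 + 0.033 = 0.111769.
u_3 = 0.111769 × 0.797 + 0.033 = 0.122080.

Unemployment rate after three quarters ≈ 12.21%.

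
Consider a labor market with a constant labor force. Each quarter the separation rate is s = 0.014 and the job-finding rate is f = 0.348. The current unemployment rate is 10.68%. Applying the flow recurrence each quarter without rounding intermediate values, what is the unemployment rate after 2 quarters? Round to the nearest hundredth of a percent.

Unemployment rate after two quarters ≈ 6.64%.

With a fixed labor force, u_{t+1} = u_t + s·(1−u_t) − f·u_t = u_t·(1−s−f) + s.
Here 1−s−f = 0.638 and s = 0.014.
u_1 = 0.106800 × 0.638 + 0.014 = 0.082138.
u_2 = 0.082138 × 0.638 + 0.014 = 0.066404.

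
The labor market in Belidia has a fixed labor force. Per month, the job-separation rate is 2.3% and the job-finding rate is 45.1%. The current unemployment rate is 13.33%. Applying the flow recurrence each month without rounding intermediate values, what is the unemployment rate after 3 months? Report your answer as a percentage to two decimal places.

Unemployment rate after three months ≈ 6.09%.

With a fixed labor force, u_{t+1} = u_t + s·(1−u_t) − f·u_t = u_t·(1−s−f) + s.
Here 1−s−f = 0.526 and s = 0.023.
u_1 = 0.133300 × 0.526 + 0.023 = 0.093116.
u_2 = 0.093116 × 0.526 + 0.023 = 0.071979.
u_3 = 0.071979 × 0.526 + 0.023 = 0.060861.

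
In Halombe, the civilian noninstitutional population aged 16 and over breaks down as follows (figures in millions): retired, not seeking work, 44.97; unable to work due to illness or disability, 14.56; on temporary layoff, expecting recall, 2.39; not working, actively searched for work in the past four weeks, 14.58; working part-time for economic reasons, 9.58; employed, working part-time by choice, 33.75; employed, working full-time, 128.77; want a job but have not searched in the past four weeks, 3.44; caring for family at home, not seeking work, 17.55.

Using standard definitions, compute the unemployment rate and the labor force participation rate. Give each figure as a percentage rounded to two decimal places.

Unemployment rate ≈ 8.98%; labor force participation rate ≈ 70.13%.

Employed = 9.58 + 33.75 + 128.77 = 172.10 million (anyone who worked, including part-time for economic reasons, counts as employed).
Unemployed = 2.39 + 14.58 = 16.97 million (jobless and actively searching, or on temporary layoff).
Labor force = 172.10 + 16.97 = 189.07 million.
Not in labor force = 44.97 + 14.56 + 3.44 + 17.55 = 80.52 million (those not working and not actively searching are outside the labor force — including those who want a job but have given up searching).
Civilian working-age population = 189.07 + 80.52 = 269.59 million.
Unemployment rate = 16.97 / 189.07 = 8.98%.
Labor force participation rate = 189.07 / 269.59 = 70.13%.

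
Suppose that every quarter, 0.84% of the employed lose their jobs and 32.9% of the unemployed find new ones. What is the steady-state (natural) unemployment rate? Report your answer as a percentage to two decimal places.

Steady-state unemployment rate ≈ 2.49%.

At steady state the flows balance: s·E = f·U, so U/(E+U) = s/(s+f).
u* = 0.84 / (0.84 + 32.9) = 0.84 / 33.74 = 2.49%.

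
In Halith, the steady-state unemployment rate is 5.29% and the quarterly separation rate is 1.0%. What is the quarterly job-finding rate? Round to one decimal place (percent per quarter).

From u* = s/(s+f): f = s·(1−u)/u.
f = 1.0 × (1 − 0.0529) / 0.0529 = 0.9471 / 0.0529 ≈ 17.9% per quarter.

Job-finding rate ≈ 17.9% per quarter.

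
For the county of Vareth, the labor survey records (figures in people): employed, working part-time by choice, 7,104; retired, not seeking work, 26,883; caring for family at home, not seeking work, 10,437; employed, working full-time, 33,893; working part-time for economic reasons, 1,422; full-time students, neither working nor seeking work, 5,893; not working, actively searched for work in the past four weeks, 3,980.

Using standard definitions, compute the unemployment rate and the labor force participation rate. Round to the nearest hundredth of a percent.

Unemployment rate ≈ 8.58%; labor force participation rate ≈ 51.78%.

Employed = 7,104 + 33,893 + 1,422 = 42,419 (anyone who worked, including part-time for economic reasons, counts as employed).
Unemployed = 3,980.
Labor force = 42,419 + 3,980 = 46,399.
Not in labor force = 26,883 + 10,437 + 5,893 = 43,213 (those not working and not actively searching are outside the labor force).
Civilian working-age population = 46,399 + 43,213 = 89,612.
Unemployment rate = 3,980 / 46,399 = 8.58%.
Labor force participation rate = 46,399 / 89,612 = 51.78%.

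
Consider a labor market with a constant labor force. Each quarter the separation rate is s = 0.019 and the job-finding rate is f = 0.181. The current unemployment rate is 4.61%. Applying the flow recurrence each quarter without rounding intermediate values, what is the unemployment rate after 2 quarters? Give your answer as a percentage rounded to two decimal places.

Unemployment rate after two quarters ≈ 6.37%.

With a fixed labor force, u_{t+1} = u_t + s·(1−u_t) − f·u_t = u_t·(1−s−f) + s.
Here 1−s−f = 0.800 and s = 0.019.
u_1 = 0.046100 × 0.800 + 0.019 = 0.055880.
u_2 = 0.055880 × 0.800 + 0.019 = 0.063704.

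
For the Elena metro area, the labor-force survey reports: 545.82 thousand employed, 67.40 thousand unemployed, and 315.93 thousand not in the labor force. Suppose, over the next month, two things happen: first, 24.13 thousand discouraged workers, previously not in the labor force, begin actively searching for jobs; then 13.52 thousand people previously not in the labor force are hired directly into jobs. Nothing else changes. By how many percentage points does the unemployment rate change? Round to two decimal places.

The unemployment rate changes by +3.07 percentage points.

Initially, labor force = 545.82 + 67.40 = 613.22 thousand, so u = 67.40/613.22 = 10.99%.
After the first change, unemployed and labor force both rise by 24.13 → E = 545.82, U = 91.53, labor force = 637.35 thousand.
After the second change, employed and labor force both rise by 13.52; unemployed unchanged → E = 559.34, U = 91.53, labor force = 650.87 thousand.
New unemployment rate = 91.53 / 650.87 = 14.06%.
Change = 14.06% − 10.99% = +3.07 percentage points.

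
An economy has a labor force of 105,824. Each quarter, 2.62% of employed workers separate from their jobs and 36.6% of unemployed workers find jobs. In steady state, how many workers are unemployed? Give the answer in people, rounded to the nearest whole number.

About 7,069 are unemployed in steady state.

Steady-state unemployment rate u* = s/(s+f) = 2.62/(2.62+36.6) = 0.066803.
Unemployed = u* × labor force = 0.066803 × 105,824 ≈ 7,069.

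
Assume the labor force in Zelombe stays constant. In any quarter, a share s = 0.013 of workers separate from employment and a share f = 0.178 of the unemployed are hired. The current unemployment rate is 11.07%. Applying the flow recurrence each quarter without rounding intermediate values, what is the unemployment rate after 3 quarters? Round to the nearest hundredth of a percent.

Unemployment rate after three quarters ≈ 9.06%.

With a fixed labor force, u_{t+1} = u_t + s·(1−u_t) − f·u_t = u_t·(1−s−f) + s.
Here 1−s−f = 0.809 and s = 0.013.
u_1 = 0.110700 × 0.809 + 0.013 = 0.102556.
u_2 = 0.102556 × 0.809 + 0.013 = 0.095968.
u_3 = 0.095968 × 0.809 + 0.013 = 0.090638.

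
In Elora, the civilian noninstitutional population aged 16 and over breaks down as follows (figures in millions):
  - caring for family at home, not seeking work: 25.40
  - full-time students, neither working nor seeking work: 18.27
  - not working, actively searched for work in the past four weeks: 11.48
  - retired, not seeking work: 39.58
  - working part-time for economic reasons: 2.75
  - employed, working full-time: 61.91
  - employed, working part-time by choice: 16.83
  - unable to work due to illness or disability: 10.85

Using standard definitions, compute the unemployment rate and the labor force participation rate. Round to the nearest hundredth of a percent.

Employed = 2.75 + 61.91 + 16.83 = 81.49 million (anyone who worked, including part-time for economic reasons, counts as employed).
Unemployed = 11.48 million.
Labor force = 81.49 + 11.48 = 92.97 million.
Not in labor force = 25.40 + 18.27 + 39.58 + 10.85 = 94.10 million (those not working and not actively searching are outside the labor force).
Civilian working-age population = 92.97 + 94.10 = 187.07 million.
Unemployment rate = 11.48 / 92.97 = 12.35%.
Labor force participation rate = 92.97 / 187.07 = 49.70%.

Unemployment rate ≈ 12.35%; labor force participation rate ≈ 49.70%.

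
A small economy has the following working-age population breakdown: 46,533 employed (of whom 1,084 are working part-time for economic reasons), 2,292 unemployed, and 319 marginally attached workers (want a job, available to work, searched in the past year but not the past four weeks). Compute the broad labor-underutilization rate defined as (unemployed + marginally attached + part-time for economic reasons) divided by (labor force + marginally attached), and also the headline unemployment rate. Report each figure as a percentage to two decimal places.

Labor force = 46,533 + 2,292 = 48,825.
Numerator = 2,292 + 319 + 1,084 = 3,695.
Denominator = 48,825 + 319 = 49,144.
Broad rate = 3,695 / 49,144 = 7.52%.
Headline unemployment rate = 2,292 / 48,825 = 4.69%.

Broad underutilization rate ≈ 7.52%; headline unemployment rate ≈ 4.69%.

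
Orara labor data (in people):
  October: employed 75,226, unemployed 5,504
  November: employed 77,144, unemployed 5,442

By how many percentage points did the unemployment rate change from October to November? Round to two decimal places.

The unemployment rate changed by −0.23 percentage points.

October: labor force = 75,226 + 5,504 = 80,730; u = 5,504/80,730 = 6.82%.
November: labor force = 77,144 + 5,442 = 82,586; u = 5,442/82,586 = 6.59%.
Change = 6.59% − 6.82% = −0.23 pp.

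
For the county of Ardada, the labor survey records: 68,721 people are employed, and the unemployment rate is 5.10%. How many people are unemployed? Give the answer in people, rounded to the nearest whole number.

Let U be the number unemployed. The labor force is E + U, and U/(E+U) = 0.0510.
So U = 0.0510 × 68,721 / (1 − 0.0510) = 3504.77 / 0.9490 ≈ 3,693.

About 3,693 are unemployed.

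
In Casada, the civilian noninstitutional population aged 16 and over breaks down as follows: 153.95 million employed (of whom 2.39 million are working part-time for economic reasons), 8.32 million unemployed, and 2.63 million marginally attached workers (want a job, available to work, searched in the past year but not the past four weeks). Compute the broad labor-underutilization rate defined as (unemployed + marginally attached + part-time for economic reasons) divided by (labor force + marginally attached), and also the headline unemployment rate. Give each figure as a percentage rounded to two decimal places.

Broad underutilization rate ≈ 8.09%; headline unemployment rate ≈ 5.13%.

Labor force = 153.95 + 8.32 = 162.27 million.
Numerator = 8.32 + 2.63 + 2.39 = 13.34 million.
Denominator = 162.27 + 2.63 = 164.90 million.
Broad rate = 13.34 / 164.90 = 8.09%.
Headline unemployment rate = 8.32 / 162.27 = 5.13%.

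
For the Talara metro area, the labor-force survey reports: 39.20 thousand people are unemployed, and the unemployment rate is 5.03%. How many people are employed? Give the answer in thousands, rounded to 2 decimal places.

Labor force = U / u = 39.20 / 0.0503 ≈ 779.32 thousand.
Employed = labor force − unemployed = 779.32 − 39.20 = 740.12 thousand.

About 740.12 thousand are employed.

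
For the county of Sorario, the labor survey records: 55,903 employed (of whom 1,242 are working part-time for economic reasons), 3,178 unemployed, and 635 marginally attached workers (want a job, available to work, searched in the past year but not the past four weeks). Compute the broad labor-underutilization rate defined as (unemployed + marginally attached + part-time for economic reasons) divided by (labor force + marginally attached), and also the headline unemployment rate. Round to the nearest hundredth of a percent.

Broad underutilization rate ≈ 8.47%; headline unemployment rate ≈ 5.38%.

Labor force = 55,903 + 3,178 = 59,081.
Numerator = 3,178 + 635 + 1,242 = 5,055.
Denominator = 59,081 + 635 = 59,716.
Broad rate = 5,055 / 59,716 = 8.47%.
Headline unemployment rate = 3,178 / 59,081 = 5.38%.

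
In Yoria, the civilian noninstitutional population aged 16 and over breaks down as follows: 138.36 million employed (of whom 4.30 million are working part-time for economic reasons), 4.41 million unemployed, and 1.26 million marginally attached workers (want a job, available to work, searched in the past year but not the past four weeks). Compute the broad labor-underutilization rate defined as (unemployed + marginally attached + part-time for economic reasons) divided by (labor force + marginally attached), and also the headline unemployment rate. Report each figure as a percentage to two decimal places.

Broad underutilization rate ≈ 6.92%; headline unemployment rate ≈ 3.09%.

Labor force = 138.36 + 4.41 = 142.77 million.
Numerator = 4.41 + 1.26 + 4.30 = 9.97 million.
Denominator = 142.77 + 1.26 = 144.03 million.
Broad rate = 9.97 / 144.03 = 6.92%.
Headline unemployment rate = 4.41 / 142.77 = 3.09%.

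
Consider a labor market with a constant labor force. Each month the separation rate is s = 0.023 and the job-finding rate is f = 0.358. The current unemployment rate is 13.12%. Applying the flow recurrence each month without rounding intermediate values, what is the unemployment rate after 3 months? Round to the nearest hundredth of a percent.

With a fixed labor force, u_{t+1} = u_t + s·(1−u_t) − f·u_t = u_t·(1−s−f) + s.
Here 1−s−f = 0.619 and s = 0.023.
u_1 = 0.131200 × 0.619 + 0.023 = 0.104213.
u_2 = 0.104213 × 0.619 + 0.023 = 0.087508.
u_3 = 0.087508 × 0.619 + 0.023 = 0.077167.

Unemployment rate after three months ≈ 7.72%.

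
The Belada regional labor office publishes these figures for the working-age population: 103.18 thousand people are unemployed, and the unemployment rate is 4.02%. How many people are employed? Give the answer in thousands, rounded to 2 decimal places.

About 2,463.49 thousand are employed.

Labor force = U / u = 103.18 / 0.0402 ≈ 2,566.67 thousand.
Employed = labor force − unemployed = 2,566.67 − 103.18 = 2,463.49 thousand.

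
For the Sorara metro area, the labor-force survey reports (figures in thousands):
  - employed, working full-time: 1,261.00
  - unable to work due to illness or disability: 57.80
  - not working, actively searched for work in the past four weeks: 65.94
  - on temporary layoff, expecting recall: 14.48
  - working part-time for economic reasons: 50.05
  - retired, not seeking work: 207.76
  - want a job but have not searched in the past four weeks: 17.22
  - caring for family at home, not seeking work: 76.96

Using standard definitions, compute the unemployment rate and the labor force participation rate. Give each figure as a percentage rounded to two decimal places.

Employed = 1,261.00 + 50.05 = 1,311.05 thousand (anyone who worked, including part-time for economic reasons, counts as employed).
Unemployed = 65.94 + 14.48 = 80.42 thousand (jobless and actively searching, or on temporary layoff).
Labor force = 1,311.05 + 80.42 = 1,391.47 thousand.
Not in labor force = 57.80 + 207.76 + 17.22 + 76.96 = 359.74 thousand (those not working and not actively searching are outside the labor force — including those who want a job but have given up searching).
Civilian working-age population = 1,391.47 + 359.74 = 1,751.21 thousand.
Unemployment rate = 80.42 / 1,391.47 = 5.78%.
Labor force participation rate = 1,391.47 / 1,751.21 = 79.46%.

Unemployment rate ≈ 5.78%; labor force participation rate ≈ 79.46%.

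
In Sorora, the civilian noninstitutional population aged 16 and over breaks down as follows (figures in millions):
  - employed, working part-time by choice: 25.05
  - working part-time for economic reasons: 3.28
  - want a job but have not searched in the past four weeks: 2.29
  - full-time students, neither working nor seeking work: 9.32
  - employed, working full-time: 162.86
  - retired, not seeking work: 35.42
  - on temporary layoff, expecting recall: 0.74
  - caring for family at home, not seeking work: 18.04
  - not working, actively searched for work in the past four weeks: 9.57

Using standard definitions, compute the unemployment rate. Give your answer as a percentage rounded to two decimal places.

Unemployment rate ≈ 5.12%.

Employed = 25.05 + 3.28 + 162.86 = 191.19 million (anyone who worked, including part-time for economic reasons, counts as employed).
Unemployed = 0.74 + 9.57 = 10.31 million (jobless and actively searching, or on temporary layoff).
Labor force = 191.19 + 10.31 = 201.50 million.
Unemployment rate = 10.31 / 201.50 = 5.12%.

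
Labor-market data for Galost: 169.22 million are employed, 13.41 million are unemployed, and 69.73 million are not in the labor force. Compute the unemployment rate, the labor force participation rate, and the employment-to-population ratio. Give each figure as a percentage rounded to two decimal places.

Labor force = employed + unemployed = 169.22 + 13.41 = 182.63 million.
Working-age population = 182.63 + 69.73 = 252.36 million.
Unemployment rate = 13.41 / 182.63 = 7.34%.
Labor force participation rate = 182.63 / 252.36 = 72.37%.
Employment-population ratio = 169.22 / 252.36 = 67.06%.

Unemployment rate ≈ 7.34%; labor force participation rate ≈ 72.37%; employment-population ratio ≈ 67.06%.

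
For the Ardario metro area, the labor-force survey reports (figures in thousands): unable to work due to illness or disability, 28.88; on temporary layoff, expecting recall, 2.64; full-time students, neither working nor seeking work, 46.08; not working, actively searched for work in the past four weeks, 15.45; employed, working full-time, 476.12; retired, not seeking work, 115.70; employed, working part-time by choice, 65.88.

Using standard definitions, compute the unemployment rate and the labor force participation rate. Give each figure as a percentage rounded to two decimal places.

Unemployment rate ≈ 3.23%; labor force participation rate ≈ 74.60%.

Employed = 476.12 + 65.88 = 542.00 thousand.
Unemployed = 2.64 + 15.45 = 18.09 thousand (jobless and actively searching, or on temporary layoff).
Labor force = 542.00 + 18.09 = 560.09 thousand.
Not in labor force = 28.88 + 46.08 + 115.70 = 190.66 thousand (those not working and not actively searching are outside the labor force).
Civilian working-age population = 560.09 + 190.66 = 750.75 thousand.
Unemployment rate = 18.09 / 560.09 = 3.23%.
Labor force participation rate = 560.09 / 750.75 = 74.60%.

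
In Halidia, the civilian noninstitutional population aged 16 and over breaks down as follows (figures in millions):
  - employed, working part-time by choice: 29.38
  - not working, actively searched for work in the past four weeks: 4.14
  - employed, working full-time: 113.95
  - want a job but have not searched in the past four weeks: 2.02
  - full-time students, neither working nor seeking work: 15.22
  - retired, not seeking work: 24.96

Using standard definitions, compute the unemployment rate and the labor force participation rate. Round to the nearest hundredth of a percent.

Unemployment rate ≈ 2.81%; labor force participation rate ≈ 77.75%.

Employed = 29.38 + 113.95 = 143.33 million.
Unemployed = 4.14 million.
Labor force = 143.33 + 4.14 = 147.47 million.
Not in labor force = 2.02 + 15.22 + 24.96 = 42.20 million (those not working and not actively searching are outside the labor force — including those who want a job but have given up searching).
Civilian working-age population = 147.47 + 42.20 = 189.67 million.
Unemployment rate = 4.14 / 147.47 = 2.81%.
Labor force participation rate = 147.47 / 189.67 = 77.75%.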